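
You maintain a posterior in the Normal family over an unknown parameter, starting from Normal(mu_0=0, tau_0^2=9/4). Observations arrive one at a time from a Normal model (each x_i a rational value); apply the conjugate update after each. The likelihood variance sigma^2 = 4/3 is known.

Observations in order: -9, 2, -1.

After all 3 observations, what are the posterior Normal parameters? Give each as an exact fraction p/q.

mu_0=-216/97, tau_0^2=36/97

obs 1: x=-9 → posterior Normal(-243/43, 36/43)
obs 2: x=2 → posterior Normal(-27/10, 18/35)
obs 3: x=-1 → posterior Normal(-216/97, 36/97)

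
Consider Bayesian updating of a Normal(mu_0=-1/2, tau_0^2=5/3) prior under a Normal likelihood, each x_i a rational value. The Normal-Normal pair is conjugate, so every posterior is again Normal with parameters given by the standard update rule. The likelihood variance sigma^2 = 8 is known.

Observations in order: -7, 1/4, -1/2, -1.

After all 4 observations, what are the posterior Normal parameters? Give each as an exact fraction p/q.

mu_0=-213/176, tau_0^2=10/11

obs 1: x=-7 → posterior Normal(-47/29, 40/29)
obs 2: x=1/4 → posterior Normal(-183/136, 20/17)
obs 3: x=-1/2 → posterior Normal(-193/156, 40/39)
obs 4: x=-1 → posterior Normal(-213/176, 10/11)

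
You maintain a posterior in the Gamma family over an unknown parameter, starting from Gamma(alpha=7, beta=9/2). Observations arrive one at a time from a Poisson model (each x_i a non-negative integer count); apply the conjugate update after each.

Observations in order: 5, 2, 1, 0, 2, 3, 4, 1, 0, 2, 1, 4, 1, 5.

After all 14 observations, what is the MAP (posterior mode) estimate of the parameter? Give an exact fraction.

2

obs 1: x=5 → posterior Gamma(12, 11/2)
obs 2: x=2 → posterior Gamma(14, 13/2)
obs 3: x=1 → posterior Gamma(15, 15/2)
obs 4: x=0 → posterior Gamma(15, 17/2)
obs 5: x=2 → posterior Gamma(17, 19/2)
obs 6: x=3 → posterior Gamma(20, 21/2)
obs 7: x=4 → posterior Gamma(24, 23/2)
obs 8: x=1 → posterior Gamma(25, 25/2)
obs 9: x=0 → posterior Gamma(25, 27/2)
obs 10: x=2 → posterior Gamma(27, 29/2)
obs 11: x=1 → posterior Gamma(28, 31/2)
obs 12: x=4 → posterior Gamma(32, 33/2)
obs 13: x=1 → posterior Gamma(33, 35/2)
obs 14: x=5 → posterior Gamma(38, 37/2)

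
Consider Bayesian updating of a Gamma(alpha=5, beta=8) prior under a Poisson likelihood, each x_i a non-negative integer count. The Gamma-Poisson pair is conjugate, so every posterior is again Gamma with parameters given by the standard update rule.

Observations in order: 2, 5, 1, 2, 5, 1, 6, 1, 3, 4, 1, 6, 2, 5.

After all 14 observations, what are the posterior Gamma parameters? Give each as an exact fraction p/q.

obs 1: x=2 → posterior Gamma(7, 9)
obs 2: x=5 → posterior Gamma(12, 10)
obs 3: x=1 → posterior Gamma(13, 11)
obs 4: x=2 → posterior Gamma(15, 12)
obs 5: x=5 → posterior Gamma(20, 13)
obs 6: x=1 → posterior Gamma(21, 14)
obs 7: x=6 → posterior Gamma(27, 15)
obs 8: x=1 → posterior Gamma(28, 16)
obs 9: x=3 → posterior Gamma(31, 17)
obs 10: x=4 → posterior Gamma(35, 18)
obs 11: x=1 → posterior Gamma(36, 19)
obs 12: x=6 → posterior Gamma(42, 20)
obs 13: x=2 → posterior Gamma(44, 21)
obs 14: x=5 → posterior Gamma(49, 22)

alpha=49, beta=22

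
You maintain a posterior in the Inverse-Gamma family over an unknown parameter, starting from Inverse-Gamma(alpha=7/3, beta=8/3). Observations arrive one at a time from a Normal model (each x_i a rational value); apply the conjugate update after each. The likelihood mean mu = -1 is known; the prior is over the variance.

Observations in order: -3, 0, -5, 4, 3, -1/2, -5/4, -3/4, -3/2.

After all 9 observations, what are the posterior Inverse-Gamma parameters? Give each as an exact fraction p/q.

obs 1: x=-3 → posterior Inverse-Gamma(17/6, 14/3)
obs 2: x=0 → posterior Inverse-Gamma(10/3, 31/6)
obs 3: x=-5 → posterior Inverse-Gamma(23/6, 79/6)
obs 4: x=4 → posterior Inverse-Gamma(13/3, 77/3)
obs 5: x=3 → posterior Inverse-Gamma(29/6, 101/3)
obs 6: x=-1/2 → posterior Inverse-Gamma(16/3, 811/24)
obs 7: x=-5/4 → posterior Inverse-Gamma(35/6, 3247/96)
obs 8: x=-3/4 → posterior Inverse-Gamma(19/3, 1625/48)
obs 9: x=-3/2 → posterior Inverse-Gamma(41/6, 1631/48)

alpha=41/6, beta=1631/48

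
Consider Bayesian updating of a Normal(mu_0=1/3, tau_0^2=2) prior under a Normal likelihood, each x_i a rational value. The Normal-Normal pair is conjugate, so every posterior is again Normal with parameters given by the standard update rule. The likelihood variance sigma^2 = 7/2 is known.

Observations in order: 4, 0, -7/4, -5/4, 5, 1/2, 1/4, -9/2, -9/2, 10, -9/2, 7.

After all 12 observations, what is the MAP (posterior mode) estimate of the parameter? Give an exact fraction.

26/33

obs 1: x=4 → posterior Normal(5/3, 14/11)
obs 2: x=0 → posterior Normal(11/9, 14/15)
obs 3: x=-7/4 → posterior Normal(34/57, 14/19)
obs 4: x=-5/4 → posterior Normal(19/69, 14/23)
obs 5: x=5 → posterior Normal(79/81, 14/27)
obs 6: x=1/2 → posterior Normal(85/93, 14/31)
obs 7: x=1/4 → posterior Normal(88/105, 2/5)
obs 8: x=-9/2 → posterior Normal(34/117, 14/39)
obs 9: x=-9/2 → posterior Normal(-20/129, 14/43)
obs 10: x=10 → posterior Normal(100/141, 14/47)
obs 11: x=-9/2 → posterior Normal(46/153, 14/51)
obs 12: x=7 → posterior Normal(26/33, 14/55)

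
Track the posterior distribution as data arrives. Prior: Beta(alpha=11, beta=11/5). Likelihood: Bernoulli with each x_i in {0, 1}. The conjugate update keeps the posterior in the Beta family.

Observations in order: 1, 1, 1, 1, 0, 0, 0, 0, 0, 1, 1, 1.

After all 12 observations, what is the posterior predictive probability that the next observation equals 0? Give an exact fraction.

2/7

obs 1: x=1 → posterior Beta(12, 11/5)
obs 2: x=1 → posterior Beta(13, 11/5)
obs 3: x=1 → posterior Beta(14, 11/5)
obs 4: x=1 → posterior Beta(15, 11/5)
obs 5: x=0 → posterior Beta(15, 16/5)
obs 6: x=0 → posterior Beta(15, 21/5)
obs 7: x=0 → posterior Beta(15, 26/5)
obs 8: x=0 → posterior Beta(15, 31/5)
obs 9: x=0 → posterior Beta(15, 36/5)
obs 10: x=1 → posterior Beta(16, 36/5)
obs 11: x=1 → posterior Beta(17, 36/5)
obs 12: x=1 → posterior Beta(18, 36/5)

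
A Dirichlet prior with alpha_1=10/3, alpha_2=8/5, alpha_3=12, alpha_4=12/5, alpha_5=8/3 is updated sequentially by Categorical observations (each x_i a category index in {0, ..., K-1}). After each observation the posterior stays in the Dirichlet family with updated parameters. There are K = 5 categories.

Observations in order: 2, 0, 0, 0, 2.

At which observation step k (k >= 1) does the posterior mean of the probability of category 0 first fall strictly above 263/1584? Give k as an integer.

obs 1: x=2 → posterior Dirichlet(10/3, 8/5, 13, 12/5, 8/3)
obs 2: x=0 → posterior Dirichlet(13/3, 8/5, 13, 12/5, 8/3)
obs 3: x=0 → posterior Dirichlet(16/3, 8/5, 13, 12/5, 8/3)
obs 4: x=0 → posterior Dirichlet(19/3, 8/5, 13, 12/5, 8/3)
obs 5: x=2 → posterior Dirichlet(19/3, 8/5, 14, 12/5, 8/3)

k = 2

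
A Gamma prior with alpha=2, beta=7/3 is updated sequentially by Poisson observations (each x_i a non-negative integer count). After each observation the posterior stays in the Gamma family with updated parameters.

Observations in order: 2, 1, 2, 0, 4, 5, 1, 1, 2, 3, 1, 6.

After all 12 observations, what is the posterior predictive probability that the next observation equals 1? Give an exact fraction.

obs 1: x=2 → posterior Gamma(4, 10/3)
obs 2: x=1 → posterior Gamma(5, 13/3)
obs 3: x=2 → posterior Gamma(7, 16/3)
obs 4: x=0 → posterior Gamma(7, 19/3)
obs 5: x=4 → posterior Gamma(11, 22/3)
obs 6: x=5 → posterior Gamma(16, 25/3)
obs 7: x=1 → posterior Gamma(17, 28/3)
obs 8: x=1 → posterior Gamma(18, 31/3)
obs 9: x=2 → posterior Gamma(20, 34/3)
obs 10: x=3 → posterior Gamma(23, 37/3)
obs 11: x=1 → posterior Gamma(24, 40/3)
obs 12: x=6 → posterior Gamma(30, 43/3)

454219924915420010898324350256234441671391508061205/1755750442183370370659566519639120089288090161512448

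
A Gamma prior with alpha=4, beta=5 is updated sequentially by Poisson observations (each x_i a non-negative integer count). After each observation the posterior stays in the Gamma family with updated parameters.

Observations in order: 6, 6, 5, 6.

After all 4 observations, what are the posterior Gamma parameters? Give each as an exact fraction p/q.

alpha=27, beta=9

obs 1: x=6 → posterior Gamma(10, 6)
obs 2: x=6 → posterior Gamma(16, 7)
obs 3: x=5 → posterior Gamma(21, 8)
obs 4: x=6 → posterior Gamma(27, 9)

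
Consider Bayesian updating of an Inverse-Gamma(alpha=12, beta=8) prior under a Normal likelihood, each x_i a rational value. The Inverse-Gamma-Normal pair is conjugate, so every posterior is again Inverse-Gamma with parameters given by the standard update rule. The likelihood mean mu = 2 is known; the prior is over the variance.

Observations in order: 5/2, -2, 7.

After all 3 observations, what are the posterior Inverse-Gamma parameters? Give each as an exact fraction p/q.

obs 1: x=5/2 → posterior Inverse-Gamma(25/2, 65/8)
obs 2: x=-2 → posterior Inverse-Gamma(13, 129/8)
obs 3: x=7 → posterior Inverse-Gamma(27/2, 229/8)

alpha=27/2, beta=229/8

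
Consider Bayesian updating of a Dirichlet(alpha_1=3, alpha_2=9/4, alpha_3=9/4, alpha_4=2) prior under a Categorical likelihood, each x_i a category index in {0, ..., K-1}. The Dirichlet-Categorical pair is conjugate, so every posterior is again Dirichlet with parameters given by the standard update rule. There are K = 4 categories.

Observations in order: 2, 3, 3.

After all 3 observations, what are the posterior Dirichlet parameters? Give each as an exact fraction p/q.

obs 1: x=2 → posterior Dirichlet(3, 9/4, 13/4, 2)
obs 2: x=3 → posterior Dirichlet(3, 9/4, 13/4, 3)
obs 3: x=3 → posterior Dirichlet(3, 9/4, 13/4, 4)

alpha_1=3, alpha_2=9/4, alpha_3=13/4, alpha_4=4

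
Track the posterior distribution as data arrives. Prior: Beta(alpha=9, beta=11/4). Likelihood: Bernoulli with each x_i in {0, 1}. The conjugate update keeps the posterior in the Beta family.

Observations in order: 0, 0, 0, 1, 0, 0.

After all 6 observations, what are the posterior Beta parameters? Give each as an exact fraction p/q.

obs 1: x=0 → posterior Beta(9, 15/4)
obs 2: x=0 → posterior Beta(9, 19/4)
obs 3: x=0 → posterior Beta(9, 23/4)
obs 4: x=1 → posterior Beta(10, 23/4)
obs 5: x=0 → posterior Beta(10, 27/4)
obs 6: x=0 → posterior Beta(10, 31/4)

alpha=10, beta=31/4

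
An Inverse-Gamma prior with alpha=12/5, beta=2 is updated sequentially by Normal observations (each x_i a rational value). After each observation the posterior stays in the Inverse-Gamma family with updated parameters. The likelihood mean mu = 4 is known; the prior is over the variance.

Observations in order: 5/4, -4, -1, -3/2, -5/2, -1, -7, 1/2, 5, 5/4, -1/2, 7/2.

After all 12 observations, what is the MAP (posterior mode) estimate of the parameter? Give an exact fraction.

obs 1: x=5/4 → posterior Inverse-Gamma(29/10, 185/32)
obs 2: x=-4 → posterior Inverse-Gamma(17/5, 1209/32)
obs 3: x=-1 → posterior Inverse-Gamma(39/10, 1609/32)
obs 4: x=-3/2 → posterior Inverse-Gamma(22/5, 2093/32)
obs 5: x=-5/2 → posterior Inverse-Gamma(49/10, 2769/32)
obs 6: x=-1 → posterior Inverse-Gamma(27/5, 3169/32)
obs 7: x=-7 → posterior Inverse-Gamma(59/10, 5105/32)
obs 8: x=1/2 → posterior Inverse-Gamma(32/5, 5301/32)
obs 9: x=5 → posterior Inverse-Gamma(69/10, 5317/32)
obs 10: x=5/4 → posterior Inverse-Gamma(37/5, 2719/16)
obs 11: x=-1/2 → posterior Inverse-Gamma(79/10, 2881/16)
obs 12: x=7/2 → posterior Inverse-Gamma(42/5, 2883/16)

14415/752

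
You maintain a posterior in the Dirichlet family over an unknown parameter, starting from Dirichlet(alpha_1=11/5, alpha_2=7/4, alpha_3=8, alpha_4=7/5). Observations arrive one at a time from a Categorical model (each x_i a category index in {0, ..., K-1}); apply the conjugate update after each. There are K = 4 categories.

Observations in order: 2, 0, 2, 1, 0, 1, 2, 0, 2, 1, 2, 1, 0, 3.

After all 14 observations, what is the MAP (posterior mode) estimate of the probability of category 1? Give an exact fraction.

95/467

obs 1: x=2 → posterior Dirichlet(11/5, 7/4, 9, 7/5)
obs 2: x=0 → posterior Dirichlet(16/5, 7/4, 9, 7/5)
obs 3: x=2 → posterior Dirichlet(16/5, 7/4, 10, 7/5)
obs 4: x=1 → posterior Dirichlet(16/5, 11/4, 10, 7/5)
obs 5: x=0 → posterior Dirichlet(21/5, 11/4, 10, 7/5)
obs 6: x=1 → posterior Dirichlet(21/5, 15/4, 10, 7/5)
obs 7: x=2 → posterior Dirichlet(21/5, 15/4, 11, 7/5)
obs 8: x=0 → posterior Dirichlet(26/5, 15/4, 11, 7/5)
obs 9: x=2 → posterior Dirichlet(26/5, 15/4, 12, 7/5)
obs 10: x=1 → posterior Dirichlet(26/5, 19/4, 12, 7/5)
obs 11: x=2 → posterior Dirichlet(26/5, 19/4, 13, 7/5)
obs 12: x=1 → posterior Dirichlet(26/5, 23/4, 13, 7/5)
obs 13: x=0 → posterior Dirichlet(31/5, 23/4, 13, 7/5)
obs 14: x=3 → posterior Dirichlet(31/5, 23/4, 13, 12/5)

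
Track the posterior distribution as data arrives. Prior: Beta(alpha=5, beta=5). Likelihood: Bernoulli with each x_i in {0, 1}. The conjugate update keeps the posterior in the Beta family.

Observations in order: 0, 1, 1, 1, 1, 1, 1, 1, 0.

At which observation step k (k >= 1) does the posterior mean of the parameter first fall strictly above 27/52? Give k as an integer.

obs 1: x=0 → posterior Beta(5, 6)
obs 2: x=1 → posterior Beta(6, 6)
obs 3: x=1 → posterior Beta(7, 6)
obs 4: x=1 → posterior Beta(8, 6)
obs 5: x=1 → posterior Beta(9, 6)
obs 6: x=1 → posterior Beta(10, 6)
obs 7: x=1 → posterior Beta(11, 6)
obs 8: x=1 → posterior Beta(12, 6)
obs 9: x=0 → posterior Beta(12, 7)

k = 3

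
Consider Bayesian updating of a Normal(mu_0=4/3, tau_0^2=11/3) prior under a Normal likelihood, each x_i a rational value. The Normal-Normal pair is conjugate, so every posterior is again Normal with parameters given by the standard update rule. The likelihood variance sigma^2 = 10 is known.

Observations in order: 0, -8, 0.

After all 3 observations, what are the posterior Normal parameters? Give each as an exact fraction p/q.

obs 1: x=0 → posterior Normal(40/41, 110/41)
obs 2: x=-8 → posterior Normal(-12/13, 55/26)
obs 3: x=0 → posterior Normal(-16/21, 110/63)

mu_0=-16/21, tau_0^2=110/63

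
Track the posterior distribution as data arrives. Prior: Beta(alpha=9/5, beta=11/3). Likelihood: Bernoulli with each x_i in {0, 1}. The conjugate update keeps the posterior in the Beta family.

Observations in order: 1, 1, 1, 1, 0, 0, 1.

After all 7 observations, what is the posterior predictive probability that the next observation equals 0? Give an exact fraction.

5/11

obs 1: x=1 → posterior Beta(14/5, 11/3)
obs 2: x=1 → posterior Beta(19/5, 11/3)
obs 3: x=1 → posterior Beta(24/5, 11/3)
obs 4: x=1 → posterior Beta(29/5, 11/3)
obs 5: x=0 → posterior Beta(29/5, 14/3)
obs 6: x=0 → posterior Beta(29/5, 17/3)
obs 7: x=1 → posterior Beta(34/5, 17/3)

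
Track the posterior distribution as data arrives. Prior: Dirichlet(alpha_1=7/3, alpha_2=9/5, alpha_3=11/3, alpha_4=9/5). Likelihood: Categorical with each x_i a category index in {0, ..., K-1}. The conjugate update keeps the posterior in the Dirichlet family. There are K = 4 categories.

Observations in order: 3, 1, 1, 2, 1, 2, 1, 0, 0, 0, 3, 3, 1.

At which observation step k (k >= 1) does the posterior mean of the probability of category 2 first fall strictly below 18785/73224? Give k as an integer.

k = 13

obs 1: x=3 → posterior Dirichlet(7/3, 9/5, 11/3, 14/5)
obs 2: x=1 → posterior Dirichlet(7/3, 14/5, 11/3, 14/5)
obs 3: x=1 → posterior Dirichlet(7/3, 19/5, 11/3, 14/5)
obs 4: x=2 → posterior Dirichlet(7/3, 19/5, 14/3, 14/5)
obs 5: x=1 → posterior Dirichlet(7/3, 24/5, 14/3, 14/5)
obs 6: x=2 → posterior Dirichlet(7/3, 24/5, 17/3, 14/5)
obs 7: x=1 → posterior Dirichlet(7/3, 29/5, 17/3, 14/5)
obs 8: x=0 → posterior Dirichlet(10/3, 29/5, 17/3, 14/5)
obs 9: x=0 → posterior Dirichlet(13/3, 29/5, 17/3, 14/5)
obs 10: x=0 → posterior Dirichlet(16/3, 29/5, 17/3, 14/5)
obs 11: x=3 → posterior Dirichlet(16/3, 29/5, 17/3, 19/5)
obs 12: x=3 → posterior Dirichlet(16/3, 29/5, 17/3, 24/5)
obs 13: x=1 → posterior Dirichlet(16/3, 34/5, 17/3, 24/5)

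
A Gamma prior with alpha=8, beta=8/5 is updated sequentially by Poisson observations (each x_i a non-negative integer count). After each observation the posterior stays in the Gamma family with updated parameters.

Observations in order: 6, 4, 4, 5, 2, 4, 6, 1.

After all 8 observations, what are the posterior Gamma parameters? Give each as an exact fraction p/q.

alpha=40, beta=48/5

obs 1: x=6 → posterior Gamma(14, 13/5)
obs 2: x=4 → posterior Gamma(18, 18/5)
obs 3: x=4 → posterior Gamma(22, 23/5)
obs 4: x=5 → posterior Gamma(27, 28/5)
obs 5: x=2 → posterior Gamma(29, 33/5)
obs 6: x=4 → posterior Gamma(33, 38/5)
obs 7: x=6 → posterior Gamma(39, 43/5)
obs 8: x=1 → posterior Gamma(40, 48/5)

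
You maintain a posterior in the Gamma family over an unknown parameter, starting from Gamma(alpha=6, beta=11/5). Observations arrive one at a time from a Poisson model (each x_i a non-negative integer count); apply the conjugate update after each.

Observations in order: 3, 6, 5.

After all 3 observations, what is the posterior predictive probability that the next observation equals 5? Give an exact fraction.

obs 1: x=3 → posterior Gamma(9, 16/5)
obs 2: x=6 → posterior Gamma(15, 21/5)
obs 3: x=5 → posterior Gamma(20, 26/5)

2646956377006189770659586716467200000/19232792489931358333837313998767870751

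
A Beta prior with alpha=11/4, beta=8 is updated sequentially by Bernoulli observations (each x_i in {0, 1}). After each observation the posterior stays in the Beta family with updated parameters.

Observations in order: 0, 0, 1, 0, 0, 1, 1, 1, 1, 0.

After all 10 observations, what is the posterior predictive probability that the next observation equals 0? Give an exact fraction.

52/83

obs 1: x=0 → posterior Beta(11/4, 9)
obs 2: x=0 → posterior Beta(11/4, 10)
obs 3: x=1 → posterior Beta(15/4, 10)
obs 4: x=0 → posterior Beta(15/4, 11)
obs 5: x=0 → posterior Beta(15/4, 12)
obs 6: x=1 → posterior Beta(19/4, 12)
obs 7: x=1 → posterior Beta(23/4, 12)
obs 8: x=1 → posterior Beta(27/4, 12)
obs 9: x=1 → posterior Beta(31/4, 12)
obs 10: x=0 → posterior Beta(31/4, 13)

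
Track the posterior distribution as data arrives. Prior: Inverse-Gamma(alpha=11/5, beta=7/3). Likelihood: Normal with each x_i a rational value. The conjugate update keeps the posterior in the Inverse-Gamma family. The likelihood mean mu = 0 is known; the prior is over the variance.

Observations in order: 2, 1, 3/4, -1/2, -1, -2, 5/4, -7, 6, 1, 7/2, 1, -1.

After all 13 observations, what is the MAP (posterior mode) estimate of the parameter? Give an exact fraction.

14075/2328

obs 1: x=2 → posterior Inverse-Gamma(27/10, 13/3)
obs 2: x=1 → posterior Inverse-Gamma(16/5, 29/6)
obs 3: x=3/4 → posterior Inverse-Gamma(37/10, 491/96)
obs 4: x=-1/2 → posterior Inverse-Gamma(21/5, 503/96)
obs 5: x=-1 → posterior Inverse-Gamma(47/10, 551/96)
obs 6: x=-2 → posterior Inverse-Gamma(26/5, 743/96)
obs 7: x=5/4 → posterior Inverse-Gamma(57/10, 409/48)
obs 8: x=-7 → posterior Inverse-Gamma(31/5, 1585/48)
obs 9: x=6 → posterior Inverse-Gamma(67/10, 2449/48)
obs 10: x=1 → posterior Inverse-Gamma(36/5, 2473/48)
obs 11: x=7/2 → posterior Inverse-Gamma(77/10, 2767/48)
obs 12: x=1 → posterior Inverse-Gamma(41/5, 2791/48)
obs 13: x=-1 → posterior Inverse-Gamma(87/10, 2815/48)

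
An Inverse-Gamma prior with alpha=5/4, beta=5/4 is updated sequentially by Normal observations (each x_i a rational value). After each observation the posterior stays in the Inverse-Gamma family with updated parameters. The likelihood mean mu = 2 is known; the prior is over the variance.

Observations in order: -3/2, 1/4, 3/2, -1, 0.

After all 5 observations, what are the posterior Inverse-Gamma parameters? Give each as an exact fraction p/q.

obs 1: x=-3/2 → posterior Inverse-Gamma(7/4, 59/8)
obs 2: x=1/4 → posterior Inverse-Gamma(9/4, 285/32)
obs 3: x=3/2 → posterior Inverse-Gamma(11/4, 289/32)
obs 4: x=-1 → posterior Inverse-Gamma(13/4, 433/32)
obs 5: x=0 → posterior Inverse-Gamma(15/4, 497/32)

alpha=15/4, beta=497/32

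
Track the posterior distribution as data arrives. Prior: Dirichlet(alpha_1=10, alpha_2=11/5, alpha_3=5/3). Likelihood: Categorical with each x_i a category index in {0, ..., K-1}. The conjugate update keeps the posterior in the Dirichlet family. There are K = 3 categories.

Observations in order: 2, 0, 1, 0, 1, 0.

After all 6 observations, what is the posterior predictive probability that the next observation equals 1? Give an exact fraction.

obs 1: x=2 → posterior Dirichlet(10, 11/5, 8/3)
obs 2: x=0 → posterior Dirichlet(11, 11/5, 8/3)
obs 3: x=1 → posterior Dirichlet(11, 16/5, 8/3)
obs 4: x=0 → posterior Dirichlet(12, 16/5, 8/3)
obs 5: x=1 → posterior Dirichlet(12, 21/5, 8/3)
obs 6: x=0 → posterior Dirichlet(13, 21/5, 8/3)

63/298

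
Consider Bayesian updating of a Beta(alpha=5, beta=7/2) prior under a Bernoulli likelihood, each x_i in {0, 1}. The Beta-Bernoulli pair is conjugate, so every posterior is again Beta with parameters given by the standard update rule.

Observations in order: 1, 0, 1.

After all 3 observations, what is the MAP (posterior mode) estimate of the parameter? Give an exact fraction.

12/19

obs 1: x=1 → posterior Beta(6, 7/2)
obs 2: x=0 → posterior Beta(6, 9/2)
obs 3: x=1 → posterior Beta(7, 9/2)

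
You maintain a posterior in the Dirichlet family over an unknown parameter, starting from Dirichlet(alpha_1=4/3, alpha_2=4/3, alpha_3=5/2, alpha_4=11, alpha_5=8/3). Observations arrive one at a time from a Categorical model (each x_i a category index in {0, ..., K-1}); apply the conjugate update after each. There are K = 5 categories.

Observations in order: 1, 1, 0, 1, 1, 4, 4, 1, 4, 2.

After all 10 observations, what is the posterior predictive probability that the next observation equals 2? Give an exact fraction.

21/173

obs 1: x=1 → posterior Dirichlet(4/3, 7/3, 5/2, 11, 8/3)
obs 2: x=1 → posterior Dirichlet(4/3, 10/3, 5/2, 11, 8/3)
obs 3: x=0 → posterior Dirichlet(7/3, 10/3, 5/2, 11, 8/3)
obs 4: x=1 → posterior Dirichlet(7/3, 13/3, 5/2, 11, 8/3)
obs 5: x=1 → posterior Dirichlet(7/3, 16/3, 5/2, 11, 8/3)
obs 6: x=4 → posterior Dirichlet(7/3, 16/3, 5/2, 11, 11/3)
obs 7: x=4 → posterior Dirichlet(7/3, 16/3, 5/2, 11, 14/3)
obs 8: x=1 → posterior Dirichlet(7/3, 19/3, 5/2, 11, 14/3)
obs 9: x=4 → posterior Dirichlet(7/3, 19/3, 5/2, 11, 17/3)
obs 10: x=2 → posterior Dirichlet(7/3, 19/3, 7/2, 11, 17/3)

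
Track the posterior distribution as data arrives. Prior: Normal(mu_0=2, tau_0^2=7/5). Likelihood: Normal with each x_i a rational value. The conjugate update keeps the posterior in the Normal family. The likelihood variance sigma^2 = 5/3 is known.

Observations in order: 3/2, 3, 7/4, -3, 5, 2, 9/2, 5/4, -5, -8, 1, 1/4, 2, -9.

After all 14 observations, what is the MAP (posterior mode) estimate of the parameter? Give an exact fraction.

-31/1276

obs 1: x=3/2 → posterior Normal(163/92, 35/46)
obs 2: x=3 → posterior Normal(289/134, 35/67)
obs 3: x=7/4 → posterior Normal(725/352, 35/88)
obs 4: x=-3 → posterior Normal(473/436, 35/109)
obs 5: x=5 → posterior Normal(893/520, 7/26)
obs 6: x=2 → posterior Normal(1061/604, 35/151)
obs 7: x=9/2 → posterior Normal(1439/688, 35/172)
obs 8: x=5/4 → posterior Normal(2, 35/193)
obs 9: x=-5 → posterior Normal(281/214, 35/214)
obs 10: x=-8 → posterior Normal(113/235, 7/47)
obs 11: x=1 → posterior Normal(67/128, 35/256)
obs 12: x=1/4 → posterior Normal(557/1108, 35/277)
obs 13: x=2 → posterior Normal(725/1192, 35/298)
obs 14: x=-9 → posterior Normal(-31/1276, 35/319)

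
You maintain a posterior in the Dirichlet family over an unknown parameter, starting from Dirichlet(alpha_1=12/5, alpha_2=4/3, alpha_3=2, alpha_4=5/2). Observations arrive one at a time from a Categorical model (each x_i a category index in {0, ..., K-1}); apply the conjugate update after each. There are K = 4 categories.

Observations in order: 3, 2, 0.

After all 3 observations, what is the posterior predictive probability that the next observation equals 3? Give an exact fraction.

105/337

obs 1: x=3 → posterior Dirichlet(12/5, 4/3, 2, 7/2)
obs 2: x=2 → posterior Dirichlet(12/5, 4/3, 3, 7/2)
obs 3: x=0 → posterior Dirichlet(17/5, 4/3, 3, 7/2)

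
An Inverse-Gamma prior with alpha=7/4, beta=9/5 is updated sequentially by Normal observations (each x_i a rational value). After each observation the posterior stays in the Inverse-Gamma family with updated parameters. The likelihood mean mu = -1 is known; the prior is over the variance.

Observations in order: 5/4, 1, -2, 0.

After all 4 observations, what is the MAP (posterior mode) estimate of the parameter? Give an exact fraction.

1173/760

obs 1: x=5/4 → posterior Inverse-Gamma(9/4, 693/160)
obs 2: x=1 → posterior Inverse-Gamma(11/4, 1013/160)
obs 3: x=-2 → posterior Inverse-Gamma(13/4, 1093/160)
obs 4: x=0 → posterior Inverse-Gamma(15/4, 1173/160)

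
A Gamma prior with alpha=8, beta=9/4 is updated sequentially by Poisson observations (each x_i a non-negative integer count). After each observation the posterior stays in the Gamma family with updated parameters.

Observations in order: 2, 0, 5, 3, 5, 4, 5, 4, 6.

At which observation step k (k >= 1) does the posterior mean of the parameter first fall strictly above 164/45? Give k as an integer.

k = 9

obs 1: x=2 → posterior Gamma(10, 13/4)
obs 2: x=0 → posterior Gamma(10, 17/4)
obs 3: x=5 → posterior Gamma(15, 21/4)
obs 4: x=3 → posterior Gamma(18, 25/4)
obs 5: x=5 → posterior Gamma(23, 29/4)
obs 6: x=4 → posterior Gamma(27, 33/4)
obs 7: x=5 → posterior Gamma(32, 37/4)
obs 8: x=4 → posterior Gamma(36, 41/4)
obs 9: x=6 → posterior Gamma(42, 45/4)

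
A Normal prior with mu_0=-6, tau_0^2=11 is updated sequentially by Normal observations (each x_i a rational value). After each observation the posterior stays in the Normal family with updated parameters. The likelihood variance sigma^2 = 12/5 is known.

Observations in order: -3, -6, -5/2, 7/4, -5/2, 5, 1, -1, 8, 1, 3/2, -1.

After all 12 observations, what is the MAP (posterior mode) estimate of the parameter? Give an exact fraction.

obs 1: x=-3 → posterior Normal(-237/67, 132/67)
obs 2: x=-6 → posterior Normal(-567/122, 66/61)
obs 3: x=-5/2 → posterior Normal(-1409/354, 44/59)
obs 4: x=7/4 → posterior Normal(-2433/928, 33/58)
obs 5: x=-5/2 → posterior Normal(-2983/1148, 132/287)
obs 6: x=5 → posterior Normal(-1883/1368, 22/57)
obs 7: x=1 → posterior Normal(-1663/1588, 132/397)
obs 8: x=-1 → posterior Normal(-1883/1808, 33/113)
obs 9: x=8 → posterior Normal(-41/676, 44/169)
obs 10: x=1 → posterior Normal(97/2248, 66/281)
obs 11: x=3/2 → posterior Normal(427/2468, 132/617)
obs 12: x=-1 → posterior Normal(69/896, 11/56)

69/896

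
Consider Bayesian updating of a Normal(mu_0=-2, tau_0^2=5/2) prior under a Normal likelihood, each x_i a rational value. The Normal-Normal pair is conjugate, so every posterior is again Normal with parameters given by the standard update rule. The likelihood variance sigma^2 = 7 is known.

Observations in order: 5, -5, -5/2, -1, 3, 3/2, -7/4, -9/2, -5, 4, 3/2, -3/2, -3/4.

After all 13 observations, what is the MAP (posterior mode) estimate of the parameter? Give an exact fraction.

obs 1: x=5 → posterior Normal(-3/19, 35/19)
obs 2: x=-5 → posterior Normal(-7/6, 35/24)
obs 3: x=-5/2 → posterior Normal(-81/58, 35/29)
obs 4: x=-1 → posterior Normal(-91/68, 35/34)
obs 5: x=3 → posterior Normal(-61/78, 35/39)
obs 6: x=3/2 → posterior Normal(-23/44, 35/44)
obs 7: x=-7/4 → posterior Normal(-127/196, 5/7)
obs 8: x=-9/2 → posterior Normal(-217/216, 35/54)
obs 9: x=-5 → posterior Normal(-317/236, 35/59)
obs 10: x=4 → posterior Normal(-237/256, 35/64)
obs 11: x=3/2 → posterior Normal(-3/4, 35/69)
obs 12: x=-3/2 → posterior Normal(-237/296, 35/74)
obs 13: x=-3/4 → posterior Normal(-63/79, 35/79)

-63/79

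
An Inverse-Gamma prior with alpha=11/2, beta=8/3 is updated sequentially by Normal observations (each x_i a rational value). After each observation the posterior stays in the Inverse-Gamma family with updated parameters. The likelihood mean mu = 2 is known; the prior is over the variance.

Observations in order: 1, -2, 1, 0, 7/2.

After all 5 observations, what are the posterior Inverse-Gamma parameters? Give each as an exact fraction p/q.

alpha=8, beta=355/24

obs 1: x=1 → posterior Inverse-Gamma(6, 19/6)
obs 2: x=-2 → posterior Inverse-Gamma(13/2, 67/6)
obs 3: x=1 → posterior Inverse-Gamma(7, 35/3)
obs 4: x=0 → posterior Inverse-Gamma(15/2, 41/3)
obs 5: x=7/2 → posterior Inverse-Gamma(8, 355/24)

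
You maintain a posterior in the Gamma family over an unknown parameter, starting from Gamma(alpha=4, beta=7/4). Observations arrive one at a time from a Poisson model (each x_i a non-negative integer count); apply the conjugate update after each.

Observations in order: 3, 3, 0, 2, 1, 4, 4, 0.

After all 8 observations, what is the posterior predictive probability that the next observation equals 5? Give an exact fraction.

140603625786497517710344907546601979975680/2952431600795587633717359131697109546569049

obs 1: x=3 → posterior Gamma(7, 11/4)
obs 2: x=3 → posterior Gamma(10, 15/4)
obs 3: x=0 → posterior Gamma(10, 19/4)
obs 4: x=2 → posterior Gamma(12, 23/4)
obs 5: x=1 → posterior Gamma(13, 27/4)
obs 6: x=4 → posterior Gamma(17, 31/4)
obs 7: x=4 → posterior Gamma(21, 35/4)
obs 8: x=0 → posterior Gamma(21, 39/4)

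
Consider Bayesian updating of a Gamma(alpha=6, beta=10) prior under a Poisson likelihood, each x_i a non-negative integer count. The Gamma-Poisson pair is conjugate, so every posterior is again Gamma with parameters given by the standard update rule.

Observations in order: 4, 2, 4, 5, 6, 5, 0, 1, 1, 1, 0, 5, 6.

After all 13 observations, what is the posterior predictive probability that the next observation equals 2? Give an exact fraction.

obs 1: x=4 → posterior Gamma(10, 11)
obs 2: x=2 → posterior Gamma(12, 12)
obs 3: x=4 → posterior Gamma(16, 13)
obs 4: x=5 → posterior Gamma(21, 14)
obs 5: x=6 → posterior Gamma(27, 15)
obs 6: x=5 → posterior Gamma(32, 16)
obs 7: x=0 → posterior Gamma(32, 17)
obs 8: x=1 → posterior Gamma(33, 18)
obs 9: x=1 → posterior Gamma(34, 19)
obs 10: x=1 → posterior Gamma(35, 20)
obs 11: x=0 → posterior Gamma(35, 21)
obs 12: x=5 → posterior Gamma(40, 22)
obs 13: x=6 → posterior Gamma(46, 23)

471309453347979150000582091779211710469198414832167151129302669609/1778851122450430889808135593631174089945225899275983120948501938176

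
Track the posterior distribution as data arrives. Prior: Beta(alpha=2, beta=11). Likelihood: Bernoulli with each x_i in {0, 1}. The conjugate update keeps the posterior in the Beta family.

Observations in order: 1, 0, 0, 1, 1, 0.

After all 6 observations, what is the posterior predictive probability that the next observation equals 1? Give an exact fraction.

obs 1: x=1 → posterior Beta(3, 11)
obs 2: x=0 → posterior Beta(3, 12)
obs 3: x=0 → posterior Beta(3, 13)
obs 4: x=1 → posterior Beta(4, 13)
obs 5: x=1 → posterior Beta(5, 13)
obs 6: x=0 → posterior Beta(5, 14)

5/19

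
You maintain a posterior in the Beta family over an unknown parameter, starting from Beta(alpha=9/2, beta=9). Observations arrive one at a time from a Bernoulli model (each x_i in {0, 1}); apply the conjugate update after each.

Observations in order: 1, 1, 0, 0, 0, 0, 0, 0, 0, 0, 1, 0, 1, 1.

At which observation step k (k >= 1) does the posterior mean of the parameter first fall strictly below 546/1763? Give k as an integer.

k = 8

obs 1: x=1 → posterior Beta(11/2, 9)
obs 2: x=1 → posterior Beta(13/2, 9)
obs 3: x=0 → posterior Beta(13/2, 10)
obs 4: x=0 → posterior Beta(13/2, 11)
obs 5: x=0 → posterior Beta(13/2, 12)
obs 6: x=0 → posterior Beta(13/2, 13)
obs 7: x=0 → posterior Beta(13/2, 14)
obs 8: x=0 → posterior Beta(13/2, 15)
obs 9: x=0 → posterior Beta(13/2, 16)
obs 10: x=0 → posterior Beta(13/2, 17)
obs 11: x=1 → posterior Beta(15/2, 17)
obs 12: x=0 → posterior Beta(15/2, 18)
obs 13: x=1 → posterior Beta(17/2, 18)
obs 14: x=1 → posterior Beta(19/2, 18)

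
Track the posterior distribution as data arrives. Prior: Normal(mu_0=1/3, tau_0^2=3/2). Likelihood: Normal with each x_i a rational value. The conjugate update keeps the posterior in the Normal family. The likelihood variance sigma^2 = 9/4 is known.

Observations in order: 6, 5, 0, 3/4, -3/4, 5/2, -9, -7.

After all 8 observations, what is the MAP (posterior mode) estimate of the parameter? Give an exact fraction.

-4/19

obs 1: x=6 → posterior Normal(13/5, 9/10)
obs 2: x=5 → posterior Normal(23/7, 9/14)
obs 3: x=0 → posterior Normal(23/9, 1/2)
obs 4: x=3/4 → posterior Normal(49/22, 9/22)
obs 5: x=-3/4 → posterior Normal(23/13, 9/26)
obs 6: x=5/2 → posterior Normal(28/15, 3/10)
obs 7: x=-9 → posterior Normal(10/17, 9/34)
obs 8: x=-7 → posterior Normal(-4/19, 9/38)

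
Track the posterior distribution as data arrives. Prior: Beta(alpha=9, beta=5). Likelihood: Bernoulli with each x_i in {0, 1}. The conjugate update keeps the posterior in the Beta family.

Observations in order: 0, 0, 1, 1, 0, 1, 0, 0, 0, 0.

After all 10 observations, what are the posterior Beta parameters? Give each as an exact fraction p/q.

obs 1: x=0 → posterior Beta(9, 6)
obs 2: x=0 → posterior Beta(9, 7)
obs 3: x=1 → posterior Beta(10, 7)
obs 4: x=1 → posterior Beta(11, 7)
obs 5: x=0 → posterior Beta(11, 8)
obs 6: x=1 → posterior Beta(12, 8)
obs 7: x=0 → posterior Beta(12, 9)
obs 8: x=0 → posterior Beta(12, 10)
obs 9: x=0 → posterior Beta(12, 11)
obs 10: x=0 → posterior Beta(12, 12)

alpha=12, beta=12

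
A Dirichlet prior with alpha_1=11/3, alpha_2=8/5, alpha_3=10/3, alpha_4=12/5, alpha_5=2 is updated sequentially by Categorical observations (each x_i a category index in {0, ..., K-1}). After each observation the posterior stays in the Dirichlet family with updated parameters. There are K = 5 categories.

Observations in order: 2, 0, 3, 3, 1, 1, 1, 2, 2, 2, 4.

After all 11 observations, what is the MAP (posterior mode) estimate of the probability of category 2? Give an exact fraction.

1/3

obs 1: x=2 → posterior Dirichlet(11/3, 8/5, 13/3, 12/5, 2)
obs 2: x=0 → posterior Dirichlet(14/3, 8/5, 13/3, 12/5, 2)
obs 3: x=3 → posterior Dirichlet(14/3, 8/5, 13/3, 17/5, 2)
obs 4: x=3 → posterior Dirichlet(14/3, 8/5, 13/3, 22/5, 2)
obs 5: x=1 → posterior Dirichlet(14/3, 13/5, 13/3, 22/5, 2)
obs 6: x=1 → posterior Dirichlet(14/3, 18/5, 13/3, 22/5, 2)
obs 7: x=1 → posterior Dirichlet(14/3, 23/5, 13/3, 22/5, 2)
obs 8: x=2 → posterior Dirichlet(14/3, 23/5, 16/3, 22/5, 2)
obs 9: x=2 → posterior Dirichlet(14/3, 23/5, 19/3, 22/5, 2)
obs 10: x=2 → posterior Dirichlet(14/3, 23/5, 22/3, 22/5, 2)
obs 11: x=4 → posterior Dirichlet(14/3, 23/5, 22/3, 22/5, 3)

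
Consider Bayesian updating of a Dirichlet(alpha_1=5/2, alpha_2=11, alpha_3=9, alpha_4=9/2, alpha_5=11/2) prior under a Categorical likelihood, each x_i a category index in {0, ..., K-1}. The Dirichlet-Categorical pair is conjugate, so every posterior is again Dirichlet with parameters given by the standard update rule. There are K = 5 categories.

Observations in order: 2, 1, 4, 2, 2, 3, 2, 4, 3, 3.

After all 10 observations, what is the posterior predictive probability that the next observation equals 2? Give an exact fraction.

26/85

obs 1: x=2 → posterior Dirichlet(5/2, 11, 10, 9/2, 11/2)
obs 2: x=1 → posterior Dirichlet(5/2, 12, 10, 9/2, 11/2)
obs 3: x=4 → posterior Dirichlet(5/2, 12, 10, 9/2, 13/2)
obs 4: x=2 → posterior Dirichlet(5/2, 12, 11, 9/2, 13/2)
obs 5: x=2 → posterior Dirichlet(5/2, 12, 12, 9/2, 13/2)
obs 6: x=3 → posterior Dirichlet(5/2, 12, 12, 11/2, 13/2)
obs 7: x=2 → posterior Dirichlet(5/2, 12, 13, 11/2, 13/2)
obs 8: x=4 → posterior Dirichlet(5/2, 12, 13, 11/2, 15/2)
obs 9: x=3 → posterior Dirichlet(5/2, 12, 13, 13/2, 15/2)
obs 10: x=3 → posterior Dirichlet(5/2, 12, 13, 15/2, 15/2)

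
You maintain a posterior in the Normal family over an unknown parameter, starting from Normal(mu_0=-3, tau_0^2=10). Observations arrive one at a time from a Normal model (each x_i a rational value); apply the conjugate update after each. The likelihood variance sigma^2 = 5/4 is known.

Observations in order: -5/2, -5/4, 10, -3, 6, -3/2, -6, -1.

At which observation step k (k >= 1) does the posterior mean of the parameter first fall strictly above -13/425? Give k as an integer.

k = 3

obs 1: x=-5/2 → posterior Normal(-23/9, 10/9)
obs 2: x=-5/4 → posterior Normal(-33/17, 10/17)
obs 3: x=10 → posterior Normal(47/25, 2/5)
obs 4: x=-3 → posterior Normal(23/33, 10/33)
obs 5: x=6 → posterior Normal(71/41, 10/41)
obs 6: x=-3/2 → posterior Normal(59/49, 10/49)
obs 7: x=-6 → posterior Normal(11/57, 10/57)
obs 8: x=-1 → posterior Normal(3/65, 2/13)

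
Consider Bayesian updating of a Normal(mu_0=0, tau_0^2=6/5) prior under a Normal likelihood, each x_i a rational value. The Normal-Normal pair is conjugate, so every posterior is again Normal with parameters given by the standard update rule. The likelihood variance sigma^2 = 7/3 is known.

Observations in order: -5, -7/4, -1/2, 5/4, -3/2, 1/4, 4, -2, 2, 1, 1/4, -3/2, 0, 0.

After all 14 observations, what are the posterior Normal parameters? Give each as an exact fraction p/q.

obs 1: x=-5 → posterior Normal(-90/53, 42/53)
obs 2: x=-7/4 → posterior Normal(-243/142, 42/71)
obs 3: x=-1/2 → posterior Normal(-261/178, 42/89)
obs 4: x=5/4 → posterior Normal(-108/107, 42/107)
obs 5: x=-3/2 → posterior Normal(-27/25, 42/125)
obs 6: x=1/4 → posterior Normal(-261/286, 42/143)
obs 7: x=4 → posterior Normal(-117/322, 6/23)
obs 8: x=-2 → posterior Normal(-189/358, 42/179)
obs 9: x=2 → posterior Normal(-117/394, 42/197)
obs 10: x=1 → posterior Normal(-81/430, 42/215)
obs 11: x=1/4 → posterior Normal(-36/233, 42/233)
obs 12: x=-3/2 → posterior Normal(-63/251, 42/251)
obs 13: x=0 → posterior Normal(-63/269, 42/269)
obs 14: x=0 → posterior Normal(-9/41, 6/41)

mu_0=-9/41, tau_0^2=6/41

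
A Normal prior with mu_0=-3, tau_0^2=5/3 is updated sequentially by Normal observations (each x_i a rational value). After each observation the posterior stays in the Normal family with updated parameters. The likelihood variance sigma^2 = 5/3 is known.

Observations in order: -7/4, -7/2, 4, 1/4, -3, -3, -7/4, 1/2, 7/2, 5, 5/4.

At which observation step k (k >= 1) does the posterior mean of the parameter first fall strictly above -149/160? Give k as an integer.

k = 4

obs 1: x=-7/4 → posterior Normal(-19/8, 5/6)
obs 2: x=-7/2 → posterior Normal(-11/4, 5/9)
obs 3: x=4 → posterior Normal(-17/16, 5/12)
obs 4: x=1/4 → posterior Normal(-4/5, 1/3)
obs 5: x=-3 → posterior Normal(-7/6, 5/18)
obs 6: x=-3 → posterior Normal(-10/7, 5/21)
obs 7: x=-7/4 → posterior Normal(-47/32, 5/24)
obs 8: x=1/2 → posterior Normal(-5/4, 5/27)
obs 9: x=7/2 → posterior Normal(-31/40, 1/6)
obs 10: x=5 → posterior Normal(-1/4, 5/33)
obs 11: x=5/4 → posterior Normal(-1/8, 5/36)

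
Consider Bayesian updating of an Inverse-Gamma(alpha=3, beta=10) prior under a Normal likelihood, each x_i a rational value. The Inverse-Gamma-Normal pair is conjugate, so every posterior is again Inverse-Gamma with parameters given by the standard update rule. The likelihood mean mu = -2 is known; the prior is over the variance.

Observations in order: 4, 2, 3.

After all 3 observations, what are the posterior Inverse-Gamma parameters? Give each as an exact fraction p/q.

alpha=9/2, beta=97/2

obs 1: x=4 → posterior Inverse-Gamma(7/2, 28)
obs 2: x=2 → posterior Inverse-Gamma(4, 36)
obs 3: x=3 → posterior Inverse-Gamma(9/2, 97/2)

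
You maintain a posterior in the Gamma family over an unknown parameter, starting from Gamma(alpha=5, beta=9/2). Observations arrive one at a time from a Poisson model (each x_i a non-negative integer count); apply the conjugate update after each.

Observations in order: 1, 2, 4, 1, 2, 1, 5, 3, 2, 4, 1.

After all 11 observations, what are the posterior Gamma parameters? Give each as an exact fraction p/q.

obs 1: x=1 → posterior Gamma(6, 11/2)
obs 2: x=2 → posterior Gamma(8, 13/2)
obs 3: x=4 → posterior Gamma(12, 15/2)
obs 4: x=1 → posterior Gamma(13, 17/2)
obs 5: x=2 → posterior Gamma(15, 19/2)
obs 6: x=1 → posterior Gamma(16, 21/2)
obs 7: x=5 → posterior Gamma(21, 23/2)
obs 8: x=3 → posterior Gamma(24, 25/2)
obs 9: x=2 → posterior Gamma(26, 27/2)
obs 10: x=4 → posterior Gamma(30, 29/2)
obs 11: x=1 → posterior Gamma(31, 31/2)

alpha=31, beta=31/2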